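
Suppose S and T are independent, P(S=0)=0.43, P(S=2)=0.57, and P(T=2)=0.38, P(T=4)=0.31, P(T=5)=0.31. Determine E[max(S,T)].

E[max(S,T)] = Σ_s Σ_t max(s,t) · P(S=s)P(T=t)
 = 2·0.1634 + 4·0.1333 + 5·0.1333 + 2·0.2166 + 4·0.1767 + 5·0.1767
 = 0.3268 + 0.5332 + 0.6665 + 0.4332 + 0.7068 + 0.8835
 = 3.55

3.55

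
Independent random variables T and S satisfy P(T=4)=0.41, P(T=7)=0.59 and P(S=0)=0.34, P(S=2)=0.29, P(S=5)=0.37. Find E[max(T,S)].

5.9217

E[max(T,S)] = Σ_t Σ_s max(t,s) · P(T=t)P(S=s)
 = 4·0.1394 + 4·0.1189 + 5·0.1517 + 7·0.2006 + 7·0.1711 + 7·0.2183
 = 0.5576 + 0.4756 + 0.7585 + 1.4042 + 1.1977 + 1.5281
 = 5.9217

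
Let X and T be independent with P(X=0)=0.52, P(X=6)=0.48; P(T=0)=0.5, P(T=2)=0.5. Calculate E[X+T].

E[X+T] = Σ_x Σ_t (x+t) · P(X=x)P(T=t)
 = 0·0.26 + 2·0.26 + 6·0.24 + 8·0.24
 = 0 + 0.52 + 1.44 + 1.92
 = 3.88

3.88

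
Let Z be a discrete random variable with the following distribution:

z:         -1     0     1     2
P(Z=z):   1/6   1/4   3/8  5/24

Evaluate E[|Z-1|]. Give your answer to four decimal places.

0.7917

E[|Z-1|] = Σ |z-1|·P(Z=z)
 = 2·1/6 + 1·1/4 + 0·3/8 + 1·5/24
 = 1/3 + 1/4 + 0 + 5/24
 = 19/24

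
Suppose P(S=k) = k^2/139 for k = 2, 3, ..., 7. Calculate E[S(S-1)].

E[S(S-1)] = Σ s(s-1)·P(S=s)
 = 2·4/139 + 6·9/139 + 12·16/139 + 20·25/139 + 30·36/139 + 42·49/139
 = 8/139 + 54/139 + 192/139 + 500/139 + 1080/139 + 2058/139
 = 28

28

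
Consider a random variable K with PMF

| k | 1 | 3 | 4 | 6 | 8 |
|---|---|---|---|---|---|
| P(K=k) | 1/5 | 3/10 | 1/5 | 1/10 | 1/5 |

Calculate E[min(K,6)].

E[min(K,6)] = Σ min(k,6)·P(K=k)
 = 1·1/5 + 3·3/10 + 4·1/5 + 6·1/10 + 6·1/5
 = 1/5 + 9/10 + 4/5 + 3/5 + 6/5
 = 37/10

3.7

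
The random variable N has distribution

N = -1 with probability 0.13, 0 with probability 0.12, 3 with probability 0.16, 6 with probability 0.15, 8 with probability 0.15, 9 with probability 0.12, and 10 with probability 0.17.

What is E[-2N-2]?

E[-2N-2] = Σ (-2n-2)·P(N=n)
 = 0·0.13 + (-2)·0.12 + (-8)·0.16 + (-14)·0.15 + (-18)·0.15 + (-20)·0.12 + (-22)·0.17
 = 0 + (-0.24) + (-1.28) + (-2.1) + (-2.7) + (-2.4) + (-3.74)
 = -12.46

-12.46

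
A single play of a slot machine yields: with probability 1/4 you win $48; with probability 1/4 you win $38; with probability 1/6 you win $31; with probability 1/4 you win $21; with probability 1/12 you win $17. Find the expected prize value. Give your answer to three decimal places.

E[payout] = 48·1/4 + 38·1/4 + 31·1/6 + 21·1/4 + 17·1/12
 = 12 + 19/2 + 31/6 + 21/4 + 17/12
 = 100/3

33.333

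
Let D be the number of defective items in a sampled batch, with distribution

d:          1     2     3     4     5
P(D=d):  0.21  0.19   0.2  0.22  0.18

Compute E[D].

2.97

E[D] = Σ d·P(D=d)
 = 1·0.21 + 2·0.19 + 3·0.2 + 4·0.22 + 5·0.18
 = 0.21 + 0.38 + 0.6 + 0.88 + 0.9
 = 2.97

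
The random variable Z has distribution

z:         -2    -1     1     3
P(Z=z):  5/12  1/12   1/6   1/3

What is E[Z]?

0.25

E[Z] = Σ z·P(Z=z)
 = (-2)·5/12 + (-1)·1/12 + 1·1/6 + 3·1/3
 = (-5/6) + (-1/12) + 1/6 + 1
 = 1/4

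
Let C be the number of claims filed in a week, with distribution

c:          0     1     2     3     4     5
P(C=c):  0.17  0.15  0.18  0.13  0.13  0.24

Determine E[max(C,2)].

3.11

E[max(C,2)] = Σ max(c,2)·P(C=c)
 = 2·0.17 + 2·0.15 + 2·0.18 + 3·0.13 + 4·0.13 + 5·0.24
 = 0.34 + 0.3 + 0.36 + 0.39 + 0.52 + 1.2
 = 3.11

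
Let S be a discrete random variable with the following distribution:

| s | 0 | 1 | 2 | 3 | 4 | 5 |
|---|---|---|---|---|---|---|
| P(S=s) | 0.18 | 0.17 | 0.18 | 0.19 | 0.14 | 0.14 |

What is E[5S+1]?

12.8

E[5S+1] = Σ (5s+1)·P(S=s)
 = 1·0.18 + 6·0.17 + 11·0.18 + 16·0.19 + 21·0.14 + 26·0.14
 = 0.18 + 1.02 + 1.98 + 3.04 + 2.94 + 3.64
 = 12.8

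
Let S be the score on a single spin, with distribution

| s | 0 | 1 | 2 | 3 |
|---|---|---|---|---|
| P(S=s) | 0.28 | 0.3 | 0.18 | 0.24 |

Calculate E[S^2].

3.18

E[S^2] = Σ s^2·P(S=s)
 = 0·0.28 + 1·0.3 + 4·0.18 + 9·0.24
 = 0 + 0.3 + 0.72 + 2.16
 = 3.18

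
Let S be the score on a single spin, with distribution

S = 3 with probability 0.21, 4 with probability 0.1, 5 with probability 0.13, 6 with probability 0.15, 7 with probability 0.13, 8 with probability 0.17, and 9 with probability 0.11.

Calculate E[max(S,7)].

7.39

E[max(S,7)] = Σ max(s,7)·P(S=s)
 = 7·0.21 + 7·0.1 + 7·0.13 + 7·0.15 + 7·0.13 + 8·0.17 + 9·0.11
 = 1.47 + 0.7 + 0.91 + 1.05 + 0.91 + 1.36 + 0.99
 = 7.39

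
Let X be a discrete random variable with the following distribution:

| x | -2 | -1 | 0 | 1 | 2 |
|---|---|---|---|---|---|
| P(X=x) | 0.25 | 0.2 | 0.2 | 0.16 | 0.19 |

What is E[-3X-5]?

E[-3X-5] = Σ (-3x-5)·P(X=x)
 = 1·0.25 + (-2)·0.2 + (-5)·0.2 + (-8)·0.16 + (-11)·0.19
 = 0.25 + (-0.4) + (-1) + (-1.28) + (-2.09)
 = -4.52

-4.52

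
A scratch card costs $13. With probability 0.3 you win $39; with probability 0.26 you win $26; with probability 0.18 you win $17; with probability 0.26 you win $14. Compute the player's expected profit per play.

12.16

E[payout] = 39·0.3 + 26·0.26 + 17·0.18 + 14·0.26
 = 11.7 + 6.76 + 3.06 + 3.64
 = 25.16
Net = 25.16 - 13 = 12.16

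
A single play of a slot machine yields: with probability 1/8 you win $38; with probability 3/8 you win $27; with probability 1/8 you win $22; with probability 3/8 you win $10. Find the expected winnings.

21.375

E[payout] = 38·1/8 + 27·3/8 + 22·1/8 + 10·3/8
 = 19/4 + 81/8 + 11/4 + 15/4
 = 171/8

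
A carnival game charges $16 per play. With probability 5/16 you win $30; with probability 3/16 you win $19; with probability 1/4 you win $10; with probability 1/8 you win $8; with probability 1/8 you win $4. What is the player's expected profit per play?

0.9375

E[payout] = 30·5/16 + 19·3/16 + 10·1/4 + 8·1/8 + 4·1/8
 = 75/8 + 57/16 + 5/2 + 1 + 1/2
 = 271/16
Net = 271/16 - 16 = 15/16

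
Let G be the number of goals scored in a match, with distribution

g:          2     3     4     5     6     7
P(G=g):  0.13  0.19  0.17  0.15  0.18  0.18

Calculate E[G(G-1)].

E[G(G-1)] = Σ g(g-1)·P(G=g)
 = 2·0.13 + 6·0.19 + 12·0.17 + 20·0.15 + 30·0.18 + 42·0.18
 = 0.26 + 1.14 + 2.04 + 3 + 5.4 + 7.56
 = 19.4

19.4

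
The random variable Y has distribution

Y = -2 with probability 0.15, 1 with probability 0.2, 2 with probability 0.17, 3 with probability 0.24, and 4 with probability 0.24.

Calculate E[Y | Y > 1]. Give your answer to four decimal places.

3.1077

P(Y > 1) = 0.17 + 0.24 + 0.24 = 0.65.
E[Y | Y > 1] = [2·0.17 + 3·0.24 + 4·0.24] / 0.65
 = 2.02 / 0.65
 = 202/65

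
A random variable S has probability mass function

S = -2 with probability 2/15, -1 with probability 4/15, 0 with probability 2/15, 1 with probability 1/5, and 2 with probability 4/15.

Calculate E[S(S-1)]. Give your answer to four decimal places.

1.8667

E[S(S-1)] = Σ s(s-1)·P(S=s)
 = 6·2/15 + 2·4/15 + 0·2/15 + 0·1/5 + 2·4/15
 = 4/5 + 8/15 + 0 + 0 + 8/15
 = 28/15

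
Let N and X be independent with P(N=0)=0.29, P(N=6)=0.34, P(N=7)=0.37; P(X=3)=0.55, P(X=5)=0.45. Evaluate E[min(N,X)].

E[min(N,X)] = Σ_n Σ_x min(n,x) · P(N=n)P(X=x)
 = 0·0.1595 + 0·0.1305 + 3·0.187 + 5·0.153 + 3·0.2035 + 5·0.1665
 = 0 + 0 + 0.561 + 0.765 + 0.6105 + 0.8325
 = 2.769

2.769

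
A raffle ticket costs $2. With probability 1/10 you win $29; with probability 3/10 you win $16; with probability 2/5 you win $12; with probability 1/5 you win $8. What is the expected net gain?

E[payout] = 29·1/10 + 16·3/10 + 12·2/5 + 8·1/5
 = 29/10 + 24/5 + 24/5 + 8/5
 = 141/10
Net = 141/10 - 2 = 121/10

12.1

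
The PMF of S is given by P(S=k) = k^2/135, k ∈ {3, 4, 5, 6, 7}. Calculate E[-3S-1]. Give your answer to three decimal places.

-18.222

E[-3S-1] = Σ (-3s-1)·P(S=s)
 = (-10)·1/15 + (-13)·16/135 + (-16)·5/27 + (-19)·4/15 + (-22)·49/135
 = (-2/3) + (-208/135) + (-80/27) + (-76/15) + (-1078/135)
 = -164/9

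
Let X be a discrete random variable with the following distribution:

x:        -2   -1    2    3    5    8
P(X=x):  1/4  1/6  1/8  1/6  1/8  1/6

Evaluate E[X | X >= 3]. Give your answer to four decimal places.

5.3636

P(X >= 3) = 1/6 + 1/8 + 1/6 = 11/24.
E[X | X >= 3] = [3·1/6 + 5·1/8 + 8·1/6] / (11/24)
 = 59/24 / (11/24)
 = 59/11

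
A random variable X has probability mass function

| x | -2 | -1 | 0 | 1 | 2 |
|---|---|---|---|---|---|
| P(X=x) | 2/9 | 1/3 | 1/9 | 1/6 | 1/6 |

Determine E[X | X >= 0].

1.125

P(X >= 0) = 1/9 + 1/6 + 1/6 = 4/9.
E[X | X >= 0] = [0·1/9 + 1·1/6 + 2·1/6] / (4/9)
 = 1/2 / (4/9)
 = 9/8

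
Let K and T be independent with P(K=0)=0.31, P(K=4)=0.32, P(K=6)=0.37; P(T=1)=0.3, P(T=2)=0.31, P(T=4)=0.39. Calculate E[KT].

8.68

E[KT] = Σ_k Σ_t kt · P(K=k)P(T=t)
 = 0·0.093 + 0·0.0961 + 0·0.1209 + 4·0.096 + 8·0.0992 + 16·0.1248 + 6·0.111 + 12·0.1147 + 24·0.1443
 = 0 + 0 + 0 + 0.384 + 0.7936 + 1.9968 + 0.666 + 1.3764 + 3.4632
 = 8.68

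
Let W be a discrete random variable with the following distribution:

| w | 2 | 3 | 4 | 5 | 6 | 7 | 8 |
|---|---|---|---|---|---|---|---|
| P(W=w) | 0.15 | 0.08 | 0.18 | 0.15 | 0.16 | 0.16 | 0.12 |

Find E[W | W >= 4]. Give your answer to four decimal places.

5.8571

P(W >= 4) = 0.18 + 0.15 + 0.16 + 0.16 + 0.12 = 0.77.
E[W | W >= 4] = [4·0.18 + 5·0.15 + 6·0.16 + 7·0.16 + 8·0.12] / 0.77
 = 4.51 / 0.77
 = 41/7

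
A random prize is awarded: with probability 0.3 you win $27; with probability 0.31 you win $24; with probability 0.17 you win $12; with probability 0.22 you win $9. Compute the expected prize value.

19.56

E[payout] = 27·0.3 + 24·0.31 + 12·0.17 + 9·0.22
 = 8.1 + 7.44 + 2.04 + 1.98
 = 19.56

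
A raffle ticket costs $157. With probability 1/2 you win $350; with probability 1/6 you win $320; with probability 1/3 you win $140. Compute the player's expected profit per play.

118

E[payout] = 350·1/2 + 320·1/6 + 140·1/3
 = 175 + 160/3 + 140/3
 = 275
Net = 275 - 157 = 118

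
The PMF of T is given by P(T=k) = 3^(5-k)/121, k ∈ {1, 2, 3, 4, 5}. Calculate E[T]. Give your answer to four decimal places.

1.4793

E[T] = Σ t·P(T=t)
 = 1·81/121 + 2·27/121 + 3·9/121 + 4·3/121 + 5·1/121
 = 81/121 + 54/121 + 27/121 + 12/121 + 5/121
 = 179/121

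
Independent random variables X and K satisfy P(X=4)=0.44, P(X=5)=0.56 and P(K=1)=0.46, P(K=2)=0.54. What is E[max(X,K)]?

4.56

E[max(X,K)] = Σ_x Σ_k max(x,k) · P(X=x)P(K=k)
 = 4·0.2024 + 4·0.2376 + 5·0.2576 + 5·0.3024
 = 0.8096 + 0.9504 + 1.288 + 1.512
 = 4.56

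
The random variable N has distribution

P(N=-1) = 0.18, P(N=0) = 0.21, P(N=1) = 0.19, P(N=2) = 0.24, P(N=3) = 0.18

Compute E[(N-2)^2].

E[(N-2)^2] = Σ (n-2)^2·P(N=n)
 = 9·0.18 + 4·0.21 + 1·0.19 + 0·0.24 + 1·0.18
 = 1.62 + 0.84 + 0.19 + 0 + 0.18
 = 2.83

2.83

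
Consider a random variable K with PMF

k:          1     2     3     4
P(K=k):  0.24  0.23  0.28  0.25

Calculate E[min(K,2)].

E[min(K,2)] = Σ min(k,2)·P(K=k)
 = 1·0.24 + 2·0.23 + 2·0.28 + 2·0.25
 = 0.24 + 0.46 + 0.56 + 0.5
 = 1.76

1.76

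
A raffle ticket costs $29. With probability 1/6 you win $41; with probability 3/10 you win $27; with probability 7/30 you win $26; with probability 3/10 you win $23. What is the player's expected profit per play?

E[payout] = 41·1/6 + 27·3/10 + 26·7/30 + 23·3/10
 = 41/6 + 81/10 + 91/15 + 69/10
 = 279/10
Net = 279/10 - 29 = -11/10

-1.1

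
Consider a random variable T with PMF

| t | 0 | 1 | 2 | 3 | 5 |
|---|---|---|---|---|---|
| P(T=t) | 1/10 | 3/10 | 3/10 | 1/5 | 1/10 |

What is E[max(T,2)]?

2.5

E[max(T,2)] = Σ max(t,2)·P(T=t)
 = 2·1/10 + 2·3/10 + 2·3/10 + 3·1/5 + 5·1/10
 = 1/5 + 3/5 + 3/5 + 3/5 + 1/2
 = 5/2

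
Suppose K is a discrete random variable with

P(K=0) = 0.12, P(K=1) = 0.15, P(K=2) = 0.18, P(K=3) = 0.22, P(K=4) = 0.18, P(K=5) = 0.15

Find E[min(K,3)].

2.16

E[min(K,3)] = Σ min(k,3)·P(K=k)
 = 0·0.12 + 1·0.15 + 2·0.18 + 3·0.22 + 3·0.18 + 3·0.15
 = 0 + 0.15 + 0.36 + 0.66 + 0.54 + 0.45
 = 2.16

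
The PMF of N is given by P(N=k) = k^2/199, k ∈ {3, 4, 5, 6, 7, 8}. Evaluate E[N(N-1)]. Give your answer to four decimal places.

E[N(N-1)] = Σ n(n-1)·P(N=n)
 = 6·9/199 + 12·16/199 + 20·25/199 + 30·36/199 + 42·49/199 + 56·64/199
 = 54/199 + 192/199 + 500/199 + 1080/199 + 2058/199 + 3584/199
 = 7468/199

37.5276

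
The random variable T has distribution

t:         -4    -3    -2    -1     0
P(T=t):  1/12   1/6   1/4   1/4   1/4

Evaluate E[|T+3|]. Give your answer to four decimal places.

1.5833

E[|T+3|] = Σ |t+3|·P(T=t)
 = 1·1/12 + 0·1/6 + 1·1/4 + 2·1/4 + 3·1/4
 = 1/12 + 0 + 1/4 + 1/2 + 3/4
 = 19/12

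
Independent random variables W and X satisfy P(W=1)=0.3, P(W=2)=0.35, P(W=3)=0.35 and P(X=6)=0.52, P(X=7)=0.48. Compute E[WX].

E[WX] = Σ_w Σ_x wx · P(W=w)P(X=x)
 = 6·0.156 + 7·0.144 + 12·0.182 + 14·0.168 + 18·0.182 + 21·0.168
 = 0.936 + 1.008 + 2.184 + 2.352 + 3.276 + 3.528
 = 13.284

13.284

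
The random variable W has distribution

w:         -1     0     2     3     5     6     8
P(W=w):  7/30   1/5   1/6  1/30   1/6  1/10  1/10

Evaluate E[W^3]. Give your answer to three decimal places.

95.633

E[W^3] = Σ w^3·P(W=w)
 = (-1)·7/30 + 0·1/5 + 8·1/6 + 27·1/30 + 125·1/6 + 216·1/10 + 512·1/10
 = (-7/30) + 0 + 4/3 + 9/10 + 125/6 + 108/5 + 256/5
 = 2869/30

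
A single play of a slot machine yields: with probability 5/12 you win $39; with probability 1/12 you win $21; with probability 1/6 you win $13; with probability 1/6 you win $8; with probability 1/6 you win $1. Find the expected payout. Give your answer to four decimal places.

21.6667

E[payout] = 39·5/12 + 21·1/12 + 13·1/6 + 8·1/6 + 1·1/6
 = 65/4 + 7/4 + 13/6 + 4/3 + 1/6
 = 65/3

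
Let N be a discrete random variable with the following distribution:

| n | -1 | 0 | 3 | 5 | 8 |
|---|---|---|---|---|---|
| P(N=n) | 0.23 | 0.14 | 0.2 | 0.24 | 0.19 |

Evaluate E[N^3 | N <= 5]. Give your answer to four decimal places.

43.4198

P(N <= 5) = 0.23 + 0.14 + 0.2 + 0.24 = 0.81.
E[N^3 | N <= 5] = [(-1)·0.23 + 0·0.14 + 27·0.2 + 125·0.24] / 0.81
 = 35.17 / 0.81
 = 3517/81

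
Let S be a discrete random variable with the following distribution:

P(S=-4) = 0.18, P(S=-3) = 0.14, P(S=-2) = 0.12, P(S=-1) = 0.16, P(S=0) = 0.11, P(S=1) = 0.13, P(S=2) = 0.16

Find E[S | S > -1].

1.125

P(S > -1) = 0.11 + 0.13 + 0.16 = 0.4.
E[S | S > -1] = [0·0.11 + 1·0.13 + 2·0.16] / 0.4
 = 0.45 / 0.4
 = 9/8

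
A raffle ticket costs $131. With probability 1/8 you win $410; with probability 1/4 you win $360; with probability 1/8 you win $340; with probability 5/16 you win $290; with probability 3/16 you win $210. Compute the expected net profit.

182.75

E[payout] = 410·1/8 + 360·1/4 + 340·1/8 + 290·5/16 + 210·3/16
 = 205/4 + 90 + 85/2 + 725/8 + 315/8
 = 1255/4
Net = 1255/4 - 131 = 731/4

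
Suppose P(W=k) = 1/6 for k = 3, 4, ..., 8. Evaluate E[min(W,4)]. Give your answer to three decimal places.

3.833

E[min(W,4)] = Σ min(w,4)·P(W=w)
 = 3·1/6 + 4·1/6 + 4·1/6 + 4·1/6 + 4·1/6 + 4·1/6
 = 1/2 + 2/3 + 2/3 + 2/3 + 2/3 + 2/3
 = 23/6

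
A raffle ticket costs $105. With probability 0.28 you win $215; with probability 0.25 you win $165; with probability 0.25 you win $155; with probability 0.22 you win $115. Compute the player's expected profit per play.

60.5

E[payout] = 215·0.28 + 165·0.25 + 155·0.25 + 115·0.22
 = 60.2 + 41.25 + 38.75 + 25.3
 = 165.5
Net = 165.5 - 105 = 60.5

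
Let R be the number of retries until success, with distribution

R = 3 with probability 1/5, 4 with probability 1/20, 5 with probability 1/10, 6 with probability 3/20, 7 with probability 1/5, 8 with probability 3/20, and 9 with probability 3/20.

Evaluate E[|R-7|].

E[|R-7|] = Σ |r-7|·P(R=r)
 = 4·1/5 + 3·1/20 + 2·1/10 + 1·3/20 + 0·1/5 + 1·3/20 + 2·3/20
 = 4/5 + 3/20 + 1/5 + 3/20 + 0 + 3/20 + 3/10
 = 7/4

1.75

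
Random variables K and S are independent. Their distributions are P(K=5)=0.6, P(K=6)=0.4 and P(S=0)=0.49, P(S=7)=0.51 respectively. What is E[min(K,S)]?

E[min(K,S)] = Σ_k Σ_s min(k,s) · P(K=k)P(S=s)
 = 0·0.294 + 5·0.306 + 0·0.196 + 6·0.204
 = 0 + 1.53 + 0 + 1.224
 = 2.754

2.754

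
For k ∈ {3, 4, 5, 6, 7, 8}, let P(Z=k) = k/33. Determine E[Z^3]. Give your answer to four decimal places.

E[Z^3] = Σ z^3·P(Z=z)
 = 27·1/11 + 64·4/33 + 125·5/33 + 216·2/11 + 343·7/33 + 512·8/33
 = 27/11 + 256/33 + 625/33 + 432/11 + 2401/33 + 4096/33
 = 8755/33

265.3030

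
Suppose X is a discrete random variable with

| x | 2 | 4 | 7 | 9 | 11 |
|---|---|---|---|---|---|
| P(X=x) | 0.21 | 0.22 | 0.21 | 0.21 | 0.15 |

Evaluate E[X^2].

E[X^2] = Σ x^2·P(X=x)
 = 4·0.21 + 16·0.22 + 49·0.21 + 81·0.21 + 121·0.15
 = 0.84 + 3.52 + 10.29 + 17.01 + 18.15
 = 49.81

49.81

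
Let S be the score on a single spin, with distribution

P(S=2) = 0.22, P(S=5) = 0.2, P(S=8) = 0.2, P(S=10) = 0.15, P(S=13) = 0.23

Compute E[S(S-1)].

E[S(S-1)] = Σ s(s-1)·P(S=s)
 = 2·0.22 + 20·0.2 + 56·0.2 + 90·0.15 + 156·0.23
 = 0.44 + 4 + 11.2 + 13.5 + 35.88
 = 65.02

65.02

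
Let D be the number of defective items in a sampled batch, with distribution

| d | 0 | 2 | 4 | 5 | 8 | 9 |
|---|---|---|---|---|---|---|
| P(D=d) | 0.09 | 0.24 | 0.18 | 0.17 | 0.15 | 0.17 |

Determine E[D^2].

E[D^2] = Σ d^2·P(D=d)
 = 0·0.09 + 4·0.24 + 16·0.18 + 25·0.17 + 64·0.15 + 81·0.17
 = 0 + 0.96 + 2.88 + 4.25 + 9.6 + 13.77
 = 31.46

31.46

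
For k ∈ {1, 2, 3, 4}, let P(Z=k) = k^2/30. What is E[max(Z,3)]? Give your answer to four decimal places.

E[max(Z,3)] = Σ max(z,3)·P(Z=z)
 = 3·1/30 + 3·2/15 + 3·3/10 + 4·8/15
 = 1/10 + 2/5 + 9/10 + 32/15
 = 53/15

3.5333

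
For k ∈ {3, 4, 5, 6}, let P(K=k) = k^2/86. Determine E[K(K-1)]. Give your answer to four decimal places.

E[K(K-1)] = Σ k(k-1)·P(K=k)
 = 6·9/86 + 12·8/43 + 20·25/86 + 30·18/43
 = 27/43 + 96/43 + 250/43 + 540/43
 = 913/43

21.2326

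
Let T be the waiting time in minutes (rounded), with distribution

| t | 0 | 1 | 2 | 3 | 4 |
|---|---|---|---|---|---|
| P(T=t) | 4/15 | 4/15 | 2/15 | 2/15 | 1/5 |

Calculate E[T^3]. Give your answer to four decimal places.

E[T^3] = Σ t^3·P(T=t)
 = 0·4/15 + 1·4/15 + 8·2/15 + 27·2/15 + 64·1/5
 = 0 + 4/15 + 16/15 + 18/5 + 64/5
 = 266/15

17.7333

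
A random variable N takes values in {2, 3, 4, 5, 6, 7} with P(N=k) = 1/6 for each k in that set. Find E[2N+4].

E[2N+4] = Σ (2n+4)·P(N=n)
 = 8·1/6 + 10·1/6 + 12·1/6 + 14·1/6 + 16·1/6 + 18·1/6
 = 4/3 + 5/3 + 2 + 7/3 + 8/3 + 3
 = 13

13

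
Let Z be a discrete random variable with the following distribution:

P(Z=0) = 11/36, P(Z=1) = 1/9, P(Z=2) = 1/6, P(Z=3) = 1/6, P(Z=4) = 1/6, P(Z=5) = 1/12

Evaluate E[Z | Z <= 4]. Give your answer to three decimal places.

P(Z <= 4) = 11/36 + 1/9 + 1/6 + 1/6 + 1/6 = 11/12.
E[Z | Z <= 4] = [0·11/36 + 1·1/9 + 2·1/6 + 3·1/6 + 4·1/6] / (11/12)
 = 29/18 / (11/12)
 = 58/33

1.758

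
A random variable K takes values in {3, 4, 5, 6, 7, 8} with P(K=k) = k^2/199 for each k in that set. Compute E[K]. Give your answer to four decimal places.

6.4673

E[K] = Σ k·P(K=k)
 = 3·9/199 + 4·16/199 + 5·25/199 + 6·36/199 + 7·49/199 + 8·64/199
 = 27/199 + 64/199 + 125/199 + 216/199 + 343/199 + 512/199
 = 1287/199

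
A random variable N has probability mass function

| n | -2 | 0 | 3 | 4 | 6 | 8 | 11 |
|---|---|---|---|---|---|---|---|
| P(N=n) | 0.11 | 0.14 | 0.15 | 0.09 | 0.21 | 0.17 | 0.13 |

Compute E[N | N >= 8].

P(N >= 8) = 0.17 + 0.13 = 0.3.
E[N | N >= 8] = [8·0.17 + 11·0.13] / 0.3
 = 2.79 / 0.3
 = 93/10

9.3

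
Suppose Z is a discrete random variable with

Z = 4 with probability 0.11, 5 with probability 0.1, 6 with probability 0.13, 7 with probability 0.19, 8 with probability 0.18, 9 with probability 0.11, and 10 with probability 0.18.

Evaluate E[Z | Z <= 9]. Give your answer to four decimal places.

6.6829

P(Z <= 9) = 0.11 + 0.1 + 0.13 + 0.19 + 0.18 + 0.11 = 0.82.
E[Z | Z <= 9] = [4·0.11 + 5·0.1 + 6·0.13 + 7·0.19 + 8·0.18 + 9·0.11] / 0.82
 = 5.48 / 0.82
 = 274/41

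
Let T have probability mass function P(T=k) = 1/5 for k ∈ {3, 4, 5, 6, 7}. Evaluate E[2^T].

49.6

E[2^T] = Σ 2^t·P(T=t)
 = 8·1/5 + 16·1/5 + 32·1/5 + 64·1/5 + 128·1/5
 = 8/5 + 16/5 + 32/5 + 64/5 + 128/5
 = 248/5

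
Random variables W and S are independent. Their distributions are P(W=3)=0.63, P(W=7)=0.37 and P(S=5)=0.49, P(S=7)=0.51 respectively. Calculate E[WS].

26.9696

E[WS] = Σ_w Σ_s ws · P(W=w)P(S=s)
 = 15·0.3087 + 21·0.3213 + 35·0.1813 + 49·0.1887
 = 4.6305 + 6.7473 + 6.3455 + 9.2463
 = 26.9696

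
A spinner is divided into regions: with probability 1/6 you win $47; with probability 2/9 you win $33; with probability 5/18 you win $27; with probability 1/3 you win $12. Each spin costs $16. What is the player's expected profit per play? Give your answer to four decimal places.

E[payout] = 47·1/6 + 33·2/9 + 27·5/18 + 12·1/3
 = 47/6 + 22/3 + 15/2 + 4
 = 80/3
Net = 80/3 - 16 = 32/3

10.6667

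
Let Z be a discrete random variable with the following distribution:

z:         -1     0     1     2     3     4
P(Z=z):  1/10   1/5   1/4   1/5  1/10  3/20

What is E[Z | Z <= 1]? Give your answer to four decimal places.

0.2727

P(Z <= 1) = 1/10 + 1/5 + 1/4 = 11/20.
E[Z | Z <= 1] = [(-1)·1/10 + 0·1/5 + 1·1/4] / (11/20)
 = 3/20 / (11/20)
 = 3/11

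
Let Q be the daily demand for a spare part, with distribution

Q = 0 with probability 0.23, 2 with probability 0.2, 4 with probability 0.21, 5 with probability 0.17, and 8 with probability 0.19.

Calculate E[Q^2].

20.57

E[Q^2] = Σ q^2·P(Q=q)
 = 0·0.23 + 4·0.2 + 16·0.21 + 25·0.17 + 64·0.19
 = 0 + 0.8 + 3.36 + 4.25 + 12.16
 = 20.57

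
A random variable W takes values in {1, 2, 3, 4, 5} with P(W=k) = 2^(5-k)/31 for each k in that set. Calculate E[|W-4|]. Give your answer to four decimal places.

E[|W-4|] = Σ |w-4|·P(W=w)
 = 3·16/31 + 2·8/31 + 1·4/31 + 0·2/31 + 1·1/31
 = 48/31 + 16/31 + 4/31 + 0 + 1/31
 = 69/31

2.2258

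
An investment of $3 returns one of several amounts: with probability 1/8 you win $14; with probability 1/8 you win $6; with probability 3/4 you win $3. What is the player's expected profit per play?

E[payout] = 14·1/8 + 6·1/8 + 3·3/4
 = 7/4 + 3/4 + 9/4
 = 19/4
Net = 19/4 - 3 = 7/4

1.75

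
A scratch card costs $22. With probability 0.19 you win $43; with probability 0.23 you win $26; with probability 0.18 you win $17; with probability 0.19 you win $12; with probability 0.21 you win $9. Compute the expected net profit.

-0.62

E[payout] = 43·0.19 + 26·0.23 + 17·0.18 + 12·0.19 + 9·0.21
 = 8.17 + 5.98 + 3.06 + 2.28 + 1.89
 = 21.38
Net = 21.38 - 22 = -0.62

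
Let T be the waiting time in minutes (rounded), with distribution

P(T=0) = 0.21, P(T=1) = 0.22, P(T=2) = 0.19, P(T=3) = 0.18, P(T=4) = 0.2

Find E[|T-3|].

1.46

E[|T-3|] = Σ |t-3|·P(T=t)
 = 3·0.21 + 2·0.22 + 1·0.19 + 0·0.18 + 1·0.2
 = 0.63 + 0.44 + 0.19 + 0 + 0.2
 = 1.46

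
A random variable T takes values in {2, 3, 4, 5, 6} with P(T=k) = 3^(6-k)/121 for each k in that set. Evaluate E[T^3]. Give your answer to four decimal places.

21.0248

E[T^3] = Σ t^3·P(T=t)
 = 8·81/121 + 27·27/121 + 64·9/121 + 125·3/121 + 216·1/121
 = 648/121 + 729/121 + 576/121 + 375/121 + 216/121
 = 2544/121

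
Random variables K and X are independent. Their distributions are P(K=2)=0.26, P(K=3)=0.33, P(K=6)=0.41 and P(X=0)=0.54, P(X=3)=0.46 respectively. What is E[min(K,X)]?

E[min(K,X)] = Σ_k Σ_x min(k,x) · P(K=k)P(X=x)
 = 0·0.1404 + 2·0.1196 + 0·0.1782 + 3·0.1518 + 0·0.2214 + 3·0.1886
 = 0 + 0.2392 + 0 + 0.4554 + 0 + 0.5658
 = 1.2604

1.2604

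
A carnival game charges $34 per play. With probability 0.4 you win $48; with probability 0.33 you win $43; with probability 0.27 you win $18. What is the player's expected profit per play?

4.25

E[payout] = 48·0.4 + 43·0.33 + 18·0.27
 = 19.2 + 14.19 + 4.86
 = 38.25
Net = 38.25 - 34 = 4.25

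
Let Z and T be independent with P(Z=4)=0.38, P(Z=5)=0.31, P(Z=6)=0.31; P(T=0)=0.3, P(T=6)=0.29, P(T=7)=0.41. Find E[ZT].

E[ZT] = Σ_z Σ_t zt · P(Z=z)P(T=t)
 = 0·0.114 + 24·0.1102 + 28·0.1558 + 0·0.093 + 30·0.0899 + 35·0.1271 + 0·0.093 + 36·0.0899 + 42·0.1271
 = 0 + 2.6448 + 4.3624 + 0 + 2.697 + 4.4485 + 0 + 3.2364 + 5.3382
 = 22.7273

22.7273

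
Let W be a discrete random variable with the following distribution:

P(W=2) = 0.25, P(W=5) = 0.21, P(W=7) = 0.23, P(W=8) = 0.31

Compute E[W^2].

E[W^2] = Σ w^2·P(W=w)
 = 4·0.25 + 25·0.21 + 49·0.23 + 64·0.31
 = 1 + 5.25 + 11.27 + 19.84
 = 37.36

37.36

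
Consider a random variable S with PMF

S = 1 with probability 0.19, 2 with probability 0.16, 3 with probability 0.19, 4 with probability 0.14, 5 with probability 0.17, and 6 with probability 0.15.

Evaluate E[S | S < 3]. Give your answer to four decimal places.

1.4571

P(S < 3) = 0.19 + 0.16 = 0.35.
E[S | S < 3] = [1·0.19 + 2·0.16] / 0.35
 = 0.51 / 0.35
 = 51/35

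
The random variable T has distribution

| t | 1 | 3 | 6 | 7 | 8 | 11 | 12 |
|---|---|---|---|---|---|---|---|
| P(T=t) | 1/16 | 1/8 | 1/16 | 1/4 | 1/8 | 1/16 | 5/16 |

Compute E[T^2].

76.25

E[T^2] = Σ t^2·P(T=t)
 = 1·1/16 + 9·1/8 + 36·1/16 + 49·1/4 + 64·1/8 + 121·1/16 + 144·5/16
 = 1/16 + 9/8 + 9/4 + 49/4 + 8 + 121/16 + 45
 = 305/4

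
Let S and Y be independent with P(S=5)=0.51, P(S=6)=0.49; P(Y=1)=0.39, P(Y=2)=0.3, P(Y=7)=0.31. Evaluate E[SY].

E[SY] = Σ_s Σ_y sy · P(S=s)P(Y=y)
 = 5·0.1989 + 10·0.153 + 35·0.1581 + 6·0.1911 + 12·0.147 + 42·0.1519
 = 0.9945 + 1.53 + 5.5335 + 1.1466 + 1.764 + 6.3798
 = 17.3484

17.3484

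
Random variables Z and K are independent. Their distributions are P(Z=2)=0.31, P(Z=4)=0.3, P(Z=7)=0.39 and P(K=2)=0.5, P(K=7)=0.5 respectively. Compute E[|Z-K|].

E[|Z-K|] = Σ_z Σ_k |z-k| · P(Z=z)P(K=k)
 = 0·0.155 + 5·0.155 + 2·0.15 + 3·0.15 + 5·0.195 + 0·0.195
 = 0 + 0.775 + 0.3 + 0.45 + 0.975 + 0
 = 2.5

2.5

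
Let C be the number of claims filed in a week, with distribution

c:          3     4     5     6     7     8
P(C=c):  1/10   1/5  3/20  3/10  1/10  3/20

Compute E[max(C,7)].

7.15

E[max(C,7)] = Σ max(c,7)·P(C=c)
 = 7·1/10 + 7·1/5 + 7·3/20 + 7·3/10 + 7·1/10 + 8·3/20
 = 7/10 + 7/5 + 21/20 + 21/10 + 7/10 + 6/5
 = 143/20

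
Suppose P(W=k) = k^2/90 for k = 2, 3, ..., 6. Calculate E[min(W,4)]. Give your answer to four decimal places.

3.8111

E[min(W,4)] = Σ min(w,4)·P(W=w)
 = 2·2/45 + 3·1/10 + 4·8/45 + 4·5/18 + 4·2/5
 = 4/45 + 3/10 + 32/45 + 10/9 + 8/5
 = 343/90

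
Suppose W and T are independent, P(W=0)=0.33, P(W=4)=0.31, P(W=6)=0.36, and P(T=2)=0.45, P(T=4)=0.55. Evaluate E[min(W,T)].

2.077

E[min(W,T)] = Σ_w Σ_t min(w,t) · P(W=w)P(T=t)
 = 0·0.1485 + 0·0.1815 + 2·0.1395 + 4·0.1705 + 2·0.162 + 4·0.198
 = 0 + 0 + 0.279 + 0.682 + 0.324 + 0.792
 = 2.077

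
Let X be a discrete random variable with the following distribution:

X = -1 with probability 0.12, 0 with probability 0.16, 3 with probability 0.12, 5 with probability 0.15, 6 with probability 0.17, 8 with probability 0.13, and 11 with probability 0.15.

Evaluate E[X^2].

E[X^2] = Σ x^2·P(X=x)
 = 1·0.12 + 0·0.16 + 9·0.12 + 25·0.15 + 36·0.17 + 64·0.13 + 121·0.15
 = 0.12 + 0 + 1.08 + 3.75 + 6.12 + 8.32 + 18.15
 = 37.54

37.54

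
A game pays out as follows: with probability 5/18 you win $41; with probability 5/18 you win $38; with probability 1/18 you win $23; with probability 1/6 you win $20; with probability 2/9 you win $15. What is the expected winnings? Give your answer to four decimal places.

29.8889

E[payout] = 41·5/18 + 38·5/18 + 23·1/18 + 20·1/6 + 15·2/9
 = 205/18 + 95/9 + 23/18 + 10/3 + 10/3
 = 269/9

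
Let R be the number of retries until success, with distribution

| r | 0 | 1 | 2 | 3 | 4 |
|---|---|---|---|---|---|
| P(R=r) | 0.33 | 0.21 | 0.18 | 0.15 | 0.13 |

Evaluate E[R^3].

E[R^3] = Σ r^3·P(R=r)
 = 0·0.33 + 1·0.21 + 8·0.18 + 27·0.15 + 64·0.13
 = 0 + 0.21 + 1.44 + 4.05 + 8.32
 = 14.02

14.02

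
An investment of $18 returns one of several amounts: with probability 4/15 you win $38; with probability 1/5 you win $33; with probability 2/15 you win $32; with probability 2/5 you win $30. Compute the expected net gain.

E[payout] = 38·4/15 + 33·1/5 + 32·2/15 + 30·2/5
 = 152/15 + 33/5 + 64/15 + 12
 = 33
Net = 33 - 18 = 15

15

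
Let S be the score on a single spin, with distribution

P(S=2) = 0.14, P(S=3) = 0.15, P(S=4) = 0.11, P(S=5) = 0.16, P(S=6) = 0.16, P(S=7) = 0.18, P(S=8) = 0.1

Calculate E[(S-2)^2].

E[(S-2)^2] = Σ (s-2)^2·P(S=s)
 = 0·0.14 + 1·0.15 + 4·0.11 + 9·0.16 + 16·0.16 + 25·0.18 + 36·0.1
 = 0 + 0.15 + 0.44 + 1.44 + 2.56 + 4.5 + 3.6
 = 12.69

12.69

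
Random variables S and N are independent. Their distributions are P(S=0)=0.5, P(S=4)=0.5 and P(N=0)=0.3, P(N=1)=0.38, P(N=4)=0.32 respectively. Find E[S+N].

3.66

E[S+N] = Σ_s Σ_n (s+n) · P(S=s)P(N=n)
 = 0·0.15 + 1·0.19 + 4·0.16 + 4·0.15 + 5·0.19 + 8·0.16
 = 0 + 0.19 + 0.64 + 0.6 + 0.95 + 1.28
 = 3.66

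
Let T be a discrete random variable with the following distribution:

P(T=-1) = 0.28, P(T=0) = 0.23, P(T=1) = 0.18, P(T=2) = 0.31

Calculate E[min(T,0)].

E[min(T,0)] = Σ min(t,0)·P(T=t)
 = (-1)·0.28 + 0·0.23 + 0·0.18 + 0·0.31
 = (-0.28) + 0 + 0 + 0
 = -0.28

-0.28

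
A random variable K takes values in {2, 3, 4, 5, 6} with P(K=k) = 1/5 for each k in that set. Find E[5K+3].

23

E[5K+3] = Σ (5k+3)·P(K=k)
 = 13·1/5 + 18·1/5 + 23·1/5 + 28·1/5 + 33·1/5
 = 13/5 + 18/5 + 23/5 + 28/5 + 33/5
 = 23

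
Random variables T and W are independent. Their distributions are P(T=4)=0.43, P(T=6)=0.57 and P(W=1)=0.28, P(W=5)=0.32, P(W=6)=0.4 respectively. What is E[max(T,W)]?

5.6216

E[max(T,W)] = Σ_t Σ_w max(t,w) · P(T=t)P(W=w)
 = 4·0.1204 + 5·0.1376 + 6·0.172 + 6·0.1596 + 6·0.1824 + 6·0.228
 = 0.4816 + 0.688 + 1.032 + 0.9576 + 1.0944 + 1.368
 = 5.6216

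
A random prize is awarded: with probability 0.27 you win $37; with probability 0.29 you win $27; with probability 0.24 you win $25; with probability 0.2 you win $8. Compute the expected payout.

E[payout] = 37·0.27 + 27·0.29 + 25·0.24 + 8·0.2
 = 9.99 + 7.83 + 6 + 1.6
 = 25.42

25.42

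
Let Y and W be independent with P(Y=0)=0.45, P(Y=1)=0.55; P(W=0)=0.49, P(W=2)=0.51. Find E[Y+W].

1.57

E[Y+W] = Σ_y Σ_w (y+w) · P(Y=y)P(W=w)
 = 0·0.2205 + 2·0.2295 + 1·0.2695 + 3·0.2805
 = 0 + 0.459 + 0.2695 + 0.8415
 = 1.57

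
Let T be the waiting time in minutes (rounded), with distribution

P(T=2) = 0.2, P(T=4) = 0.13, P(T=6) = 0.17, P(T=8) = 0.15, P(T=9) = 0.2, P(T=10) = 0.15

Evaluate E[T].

6.44

E[T] = Σ t·P(T=t)
 = 2·0.2 + 4·0.13 + 6·0.17 + 8·0.15 + 9·0.2 + 10·0.15
 = 0.4 + 0.52 + 1.02 + 1.2 + 1.8 + 1.5
 = 6.44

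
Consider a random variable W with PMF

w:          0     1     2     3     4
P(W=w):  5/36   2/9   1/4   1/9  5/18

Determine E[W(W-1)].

E[W(W-1)] = Σ w(w-1)·P(W=w)
 = 0·5/36 + 0·2/9 + 2·1/4 + 6·1/9 + 12·5/18
 = 0 + 0 + 1/2 + 2/3 + 10/3
 = 9/2

4.5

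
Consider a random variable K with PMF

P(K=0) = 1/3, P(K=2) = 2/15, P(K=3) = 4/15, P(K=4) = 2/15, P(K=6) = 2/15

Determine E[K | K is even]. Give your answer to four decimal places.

2.1818

P(K is even) = 1/3 + 2/15 + 2/15 + 2/15 = 11/15.
E[K | K is even] = [0·1/3 + 2·2/15 + 4·2/15 + 6·2/15] / (11/15)
 = 8/5 / (11/15)
 = 24/11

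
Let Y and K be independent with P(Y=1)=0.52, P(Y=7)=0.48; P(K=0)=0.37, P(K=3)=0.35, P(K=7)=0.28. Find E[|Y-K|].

E[|Y-K|] = Σ_y Σ_k |y-k| · P(Y=y)P(K=k)
 = 1·0.1924 + 2·0.182 + 6·0.1456 + 7·0.1776 + 4·0.168 + 0·0.1344
 = 0.1924 + 0.364 + 0.8736 + 1.2432 + 0.672 + 0
 = 3.3452

3.3452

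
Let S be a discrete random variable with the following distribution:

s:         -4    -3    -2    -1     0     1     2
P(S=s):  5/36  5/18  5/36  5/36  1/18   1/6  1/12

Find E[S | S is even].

-1.6

P(S is even) = 5/36 + 5/36 + 1/18 + 1/12 = 5/12.
E[S | S is even] = [(-4)·5/36 + (-2)·5/36 + 0·1/18 + 2·1/12] / (5/12)
 = -2/3 / (5/12)
 = -8/5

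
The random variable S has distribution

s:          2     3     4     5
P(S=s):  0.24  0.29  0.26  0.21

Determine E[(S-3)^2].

E[(S-3)^2] = Σ (s-3)^2·P(S=s)
 = 1·0.24 + 0·0.29 + 1·0.26 + 4·0.21
 = 0.24 + 0 + 0.26 + 0.84
 = 1.34

1.34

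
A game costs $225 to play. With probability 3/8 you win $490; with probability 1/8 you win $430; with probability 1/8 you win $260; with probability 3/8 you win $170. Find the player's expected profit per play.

108.75

E[payout] = 490·3/8 + 430·1/8 + 260·1/8 + 170·3/8
 = 735/4 + 215/4 + 65/2 + 255/4
 = 1335/4
Net = 1335/4 - 225 = 435/4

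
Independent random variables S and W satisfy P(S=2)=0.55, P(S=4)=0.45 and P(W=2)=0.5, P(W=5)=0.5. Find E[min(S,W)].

2.45

E[min(S,W)] = Σ_s Σ_w min(s,w) · P(S=s)P(W=w)
 = 2·0.275 + 2·0.275 + 2·0.225 + 4·0.225
 = 0.55 + 0.55 + 0.45 + 0.9
 = 2.45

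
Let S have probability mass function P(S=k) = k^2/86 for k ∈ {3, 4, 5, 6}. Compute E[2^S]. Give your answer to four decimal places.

39.9070

E[2^S] = Σ 2^s·P(S=s)
 = 8·9/86 + 16·8/43 + 32·25/86 + 64·18/43
 = 36/43 + 128/43 + 400/43 + 1152/43
 = 1716/43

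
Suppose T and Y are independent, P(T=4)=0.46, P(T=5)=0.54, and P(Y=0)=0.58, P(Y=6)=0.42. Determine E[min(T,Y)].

1.9068

E[min(T,Y)] = Σ_t Σ_y min(t,y) · P(T=t)P(Y=y)
 = 0·0.2668 + 4·0.1932 + 0·0.3132 + 5·0.2268
 = 0 + 0.7728 + 0 + 1.134
 = 1.9068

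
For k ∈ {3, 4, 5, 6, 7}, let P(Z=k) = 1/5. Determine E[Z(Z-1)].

22

E[Z(Z-1)] = Σ z(z-1)·P(Z=z)
 = 6·1/5 + 12·1/5 + 20·1/5 + 30·1/5 + 42·1/5
 = 6/5 + 12/5 + 4 + 6 + 42/5
 = 22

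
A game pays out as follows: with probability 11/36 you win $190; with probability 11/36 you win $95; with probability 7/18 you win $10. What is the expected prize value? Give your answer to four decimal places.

90.9722

E[payout] = 190·11/36 + 95·11/36 + 10·7/18
 = 1045/18 + 1045/36 + 35/9
 = 3275/36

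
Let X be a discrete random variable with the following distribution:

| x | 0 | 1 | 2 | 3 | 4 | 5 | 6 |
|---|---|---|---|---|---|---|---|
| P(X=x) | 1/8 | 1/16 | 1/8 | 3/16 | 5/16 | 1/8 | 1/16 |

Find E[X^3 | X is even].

55.2

P(X is even) = 1/8 + 1/8 + 5/16 + 1/16 = 5/8.
E[X^3 | X is even] = [0·1/8 + 8·1/8 + 64·5/16 + 216·1/16] / (5/8)
 = 69/2 / (5/8)
 = 276/5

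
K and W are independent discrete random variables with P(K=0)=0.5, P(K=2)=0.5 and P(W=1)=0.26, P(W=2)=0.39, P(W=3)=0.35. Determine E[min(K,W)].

0.87

E[min(K,W)] = Σ_k Σ_w min(k,w) · P(K=k)P(W=w)
 = 0·0.13 + 0·0.195 + 0·0.175 + 1·0.13 + 2·0.195 + 2·0.175
 = 0 + 0 + 0 + 0.13 + 0.39 + 0.35
 = 0.87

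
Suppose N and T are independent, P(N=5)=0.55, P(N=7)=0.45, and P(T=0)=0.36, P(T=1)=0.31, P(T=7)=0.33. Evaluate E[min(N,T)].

E[min(N,T)] = Σ_n Σ_t min(n,t) · P(N=n)P(T=t)
 = 0·0.198 + 1·0.1705 + 5·0.1815 + 0·0.162 + 1·0.1395 + 7·0.1485
 = 0 + 0.1705 + 0.9075 + 0 + 0.1395 + 1.0395
 = 2.257

2.257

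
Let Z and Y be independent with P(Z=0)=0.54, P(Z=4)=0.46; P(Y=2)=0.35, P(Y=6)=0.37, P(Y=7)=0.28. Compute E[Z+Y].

E[Z+Y] = Σ_z Σ_y (z+y) · P(Z=z)P(Y=y)
 = 2·0.189 + 6·0.1998 + 7·0.1512 + 6·0.161 + 10·0.1702 + 11·0.1288
 = 0.378 + 1.1988 + 1.0584 + 0.966 + 1.702 + 1.4168
 = 6.72

6.72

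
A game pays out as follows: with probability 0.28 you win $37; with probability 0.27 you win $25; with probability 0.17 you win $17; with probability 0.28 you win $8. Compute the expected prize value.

22.24

E[payout] = 37·0.28 + 25·0.27 + 17·0.17 + 8·0.28
 = 10.36 + 6.75 + 2.89 + 2.24
 = 22.24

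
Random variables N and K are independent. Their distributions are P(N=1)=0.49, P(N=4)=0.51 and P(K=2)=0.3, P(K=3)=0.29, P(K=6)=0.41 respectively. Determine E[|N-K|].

2.3078

E[|N-K|] = Σ_n Σ_k |n-k| · P(N=n)P(K=k)
 = 1·0.147 + 2·0.1421 + 5·0.2009 + 2·0.153 + 1·0.1479 + 2·0.2091
 = 0.147 + 0.2842 + 1.0045 + 0.306 + 0.1479 + 0.4182
 = 2.3078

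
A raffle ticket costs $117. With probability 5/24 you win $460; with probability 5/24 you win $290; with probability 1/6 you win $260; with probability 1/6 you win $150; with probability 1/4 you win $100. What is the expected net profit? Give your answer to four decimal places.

132.5833

E[payout] = 460·5/24 + 290·5/24 + 260·1/6 + 150·1/6 + 100·1/4
 = 575/6 + 725/12 + 130/3 + 25 + 25
 = 2995/12
Net = 2995/12 - 117 = 1591/12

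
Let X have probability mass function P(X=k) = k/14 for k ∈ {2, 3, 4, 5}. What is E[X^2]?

E[X^2] = Σ x^2·P(X=x)
 = 4·1/7 + 9·3/14 + 16·2/7 + 25·5/14
 = 4/7 + 27/14 + 32/7 + 125/14
 = 16

16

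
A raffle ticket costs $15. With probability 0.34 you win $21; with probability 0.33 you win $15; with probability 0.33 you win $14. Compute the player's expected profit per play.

E[payout] = 21·0.34 + 15·0.33 + 14·0.33
 = 7.14 + 4.95 + 4.62
 = 16.71
Net = 16.71 - 15 = 1.71

1.71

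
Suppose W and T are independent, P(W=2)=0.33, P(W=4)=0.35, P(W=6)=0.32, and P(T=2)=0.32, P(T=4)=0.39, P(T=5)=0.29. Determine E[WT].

E[WT] = Σ_w Σ_t wt · P(W=w)P(T=t)
 = 4·0.1056 + 8·0.1287 + 10·0.0957 + 8·0.112 + 16·0.1365 + 20·0.1015 + 12·0.1024 + 24·0.1248 + 30·0.0928
 = 0.4224 + 1.0296 + 0.957 + 0.896 + 2.184 + 2.03 + 1.2288 + 2.9952 + 2.784
 = 14.527

14.527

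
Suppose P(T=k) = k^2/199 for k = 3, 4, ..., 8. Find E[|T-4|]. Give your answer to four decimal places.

E[|T-4|] = Σ |t-4|·P(T=t)
 = 1·9/199 + 0·16/199 + 1·25/199 + 2·36/199 + 3·49/199 + 4·64/199
 = 9/199 + 0 + 25/199 + 72/199 + 147/199 + 256/199
 = 509/199

2.5578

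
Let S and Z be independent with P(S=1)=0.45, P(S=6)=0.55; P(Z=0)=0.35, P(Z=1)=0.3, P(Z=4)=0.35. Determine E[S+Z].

E[S+Z] = Σ_s Σ_z (s+z) · P(S=s)P(Z=z)
 = 1·0.1575 + 2·0.135 + 5·0.1575 + 6·0.1925 + 7·0.165 + 10·0.1925
 = 0.1575 + 0.27 + 0.7875 + 1.155 + 1.155 + 1.925
 = 5.45

5.45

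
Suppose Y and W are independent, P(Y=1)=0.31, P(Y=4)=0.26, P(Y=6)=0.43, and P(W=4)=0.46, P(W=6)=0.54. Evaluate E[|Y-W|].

1.9412

E[|Y-W|] = Σ_y Σ_w |y-w| · P(Y=y)P(W=w)
 = 3·0.1426 + 5·0.1674 + 0·0.1196 + 2·0.1404 + 2·0.1978 + 0·0.2322
 = 0.4278 + 0.837 + 0 + 0.2808 + 0.3956 + 0
 = 1.9412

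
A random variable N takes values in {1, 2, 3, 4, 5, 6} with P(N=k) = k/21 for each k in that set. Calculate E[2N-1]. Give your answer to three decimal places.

7.667

E[2N-1] = Σ (2n-1)·P(N=n)
 = 1·1/21 + 3·2/21 + 5·1/7 + 7·4/21 + 9·5/21 + 11·2/7
 = 1/21 + 2/7 + 5/7 + 4/3 + 15/7 + 22/7
 = 23/3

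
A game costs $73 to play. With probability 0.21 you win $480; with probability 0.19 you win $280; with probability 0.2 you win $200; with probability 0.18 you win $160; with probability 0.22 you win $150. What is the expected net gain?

182.8

E[payout] = 480·0.21 + 280·0.19 + 200·0.2 + 160·0.18 + 150·0.22
 = 100.8 + 53.2 + 40 + 28.8 + 33
 = 255.8
Net = 255.8 - 73 = 182.8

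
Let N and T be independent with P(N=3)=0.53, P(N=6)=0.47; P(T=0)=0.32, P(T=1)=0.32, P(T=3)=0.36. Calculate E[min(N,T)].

1.4

E[min(N,T)] = Σ_n Σ_t min(n,t) · P(N=n)P(T=t)
 = 0·0.1696 + 1·0.1696 + 3·0.1908 + 0·0.1504 + 1·0.1504 + 3·0.1692
 = 0 + 0.1696 + 0.5724 + 0 + 0.1504 + 0.5076
 = 1.4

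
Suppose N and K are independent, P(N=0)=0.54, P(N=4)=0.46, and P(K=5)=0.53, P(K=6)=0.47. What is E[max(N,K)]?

5.47

E[max(N,K)] = Σ_n Σ_k max(n,k) · P(N=n)P(K=k)
 = 5·0.2862 + 6·0.2538 + 5·0.2438 + 6·0.2162
 = 1.431 + 1.5228 + 1.219 + 1.2972
 = 5.47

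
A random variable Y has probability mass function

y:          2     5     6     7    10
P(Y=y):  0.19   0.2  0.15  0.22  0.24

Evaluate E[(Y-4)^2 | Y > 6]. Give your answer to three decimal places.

P(Y > 6) = 0.22 + 0.24 = 0.46.
E[(Y-4)^2 | Y > 6] = [9·0.22 + 36·0.24] / 0.46
 = 10.62 / 0.46
 = 531/23

23.087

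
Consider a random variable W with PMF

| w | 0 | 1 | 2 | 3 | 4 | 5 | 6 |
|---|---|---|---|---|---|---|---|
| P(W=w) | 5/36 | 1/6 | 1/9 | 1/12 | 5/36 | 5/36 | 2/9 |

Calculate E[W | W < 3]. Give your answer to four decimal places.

P(W < 3) = 5/36 + 1/6 + 1/9 = 5/12.
E[W | W < 3] = [0·5/36 + 1·1/6 + 2·1/9] / (5/12)
 = 7/18 / (5/12)
 = 14/15

0.9333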